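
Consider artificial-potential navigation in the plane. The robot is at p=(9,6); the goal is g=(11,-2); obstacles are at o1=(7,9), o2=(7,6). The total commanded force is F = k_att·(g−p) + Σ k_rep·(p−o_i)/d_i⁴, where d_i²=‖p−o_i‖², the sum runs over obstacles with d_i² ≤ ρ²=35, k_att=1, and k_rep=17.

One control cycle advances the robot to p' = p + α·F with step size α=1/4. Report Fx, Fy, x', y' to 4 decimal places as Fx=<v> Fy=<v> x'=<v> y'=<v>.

F_att = 1·(g−p) = 1·(2,-8) = (2.0000,-8.0000)
o1: d²=13 ≤ ρ²=35; F_rep = 17·(2,-3)/13² = (0.2012,-0.3018)
o2: d²=4 ≤ ρ²=35; F_rep = 17·(2,0)/4² = (2.1250,0.0000)
F = F_att + ΣF_rep = (4.3262,-8.3018)
p' = p + 1/4·F = (10.0815,3.9246)

Fx=4.3262 Fy=-8.3018 x'=10.0815 y'=3.9246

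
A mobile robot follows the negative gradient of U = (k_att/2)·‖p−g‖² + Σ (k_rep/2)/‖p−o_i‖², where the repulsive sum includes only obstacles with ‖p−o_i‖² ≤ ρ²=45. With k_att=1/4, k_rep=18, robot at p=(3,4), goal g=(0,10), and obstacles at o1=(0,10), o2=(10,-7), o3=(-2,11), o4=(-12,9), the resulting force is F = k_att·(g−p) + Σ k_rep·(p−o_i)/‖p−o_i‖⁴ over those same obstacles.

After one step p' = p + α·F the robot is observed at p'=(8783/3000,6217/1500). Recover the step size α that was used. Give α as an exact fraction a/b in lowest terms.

F_att = 1/4·(g−p) = 1/4·(-3,6) = (-0.7500,1.5000)
o1: d²=45 ≤ ρ²=45; F_rep = 18·(3,-6)/45² = (0.0267,-0.0533)
o2: d²=170 > ρ²=45 → inactive
o3: d²=74 > ρ²=45 → inactive
o4: d²=250 > ρ²=45 → inactive
F = F_att + ΣF_rep = (-0.7233,1.4467)
Δp = p'−p = (-0.0723,0.1447); α = Δx/Fx = (-217/3000) / (-217/300) = 1/10
check: Δy/Fy = (217/1500) / (217/150) = 1/10 ✓

α = 1/10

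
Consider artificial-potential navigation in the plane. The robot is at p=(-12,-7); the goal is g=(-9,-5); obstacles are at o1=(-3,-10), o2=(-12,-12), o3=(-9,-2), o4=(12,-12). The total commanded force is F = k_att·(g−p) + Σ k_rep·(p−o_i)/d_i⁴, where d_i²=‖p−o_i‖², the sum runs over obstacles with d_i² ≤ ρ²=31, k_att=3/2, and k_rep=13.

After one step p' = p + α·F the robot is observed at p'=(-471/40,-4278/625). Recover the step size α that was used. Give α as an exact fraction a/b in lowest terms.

F_att = 3/2·(g−p) = 3/2·(3,2) = (4.5000,3.0000)
o1: d²=90 > ρ²=31 → inactive
o2: d²=25 ≤ ρ²=31; F_rep = 13·(0,5)/25² = (0.0000,0.1040)
o3: d²=34 > ρ²=31 → inactive
o4: d²=601 > ρ²=31 → inactive
F = F_att + ΣF_rep = (4.5000,3.1040)
Δp = p'−p = (0.2250,0.1552); α = Δx/Fx = (9/40) / (9/2) = 1/20
check: Δy/Fy = (97/625) / (388/125) = 1/20 ✓

α = 1/20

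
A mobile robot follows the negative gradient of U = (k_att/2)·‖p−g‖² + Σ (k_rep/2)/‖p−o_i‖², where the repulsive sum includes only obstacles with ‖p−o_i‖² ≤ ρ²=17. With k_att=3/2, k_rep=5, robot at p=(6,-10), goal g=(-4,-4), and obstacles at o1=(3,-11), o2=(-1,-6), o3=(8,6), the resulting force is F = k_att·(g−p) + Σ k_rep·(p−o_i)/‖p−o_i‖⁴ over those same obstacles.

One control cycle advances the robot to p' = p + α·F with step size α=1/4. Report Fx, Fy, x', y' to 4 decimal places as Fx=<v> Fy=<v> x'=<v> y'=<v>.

F_att = 3/2·(g−p) = 3/2·(-10,6) = (-15.0000,9.0000)
o1: d²=10 ≤ ρ²=17; F_rep = 5·(3,1)/10² = (0.1500,0.0500)
o2: d²=65 > ρ²=17 → inactive
o3: d²=260 > ρ²=17 → inactive
F = F_att + ΣF_rep = (-14.8500,9.0500)
p' = p + 1/4·F = (2.2875,-7.7375)

Fx=-14.8500 Fy=9.0500 x'=2.2875 y'=-7.7375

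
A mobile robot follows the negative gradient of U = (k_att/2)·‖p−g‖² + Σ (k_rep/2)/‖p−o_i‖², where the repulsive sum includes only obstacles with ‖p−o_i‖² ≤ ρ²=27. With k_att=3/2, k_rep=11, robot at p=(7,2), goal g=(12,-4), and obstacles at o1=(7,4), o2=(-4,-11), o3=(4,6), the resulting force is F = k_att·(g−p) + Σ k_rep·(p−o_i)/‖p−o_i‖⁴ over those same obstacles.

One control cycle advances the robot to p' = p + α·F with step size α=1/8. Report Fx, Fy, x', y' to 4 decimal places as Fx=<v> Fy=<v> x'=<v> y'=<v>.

F_att = 3/2·(g−p) = 3/2·(5,-6) = (7.5000,-9.0000)
o1: d²=4 ≤ ρ²=27; F_rep = 11·(0,-2)/4² = (0.0000,-1.3750)
o2: d²=290 > ρ²=27 → inactive
o3: d²=25 ≤ ρ²=27; F_rep = 11·(3,-4)/25² = (0.0528,-0.0704)
F = F_att + ΣF_rep = (7.5528,-10.4454)
p' = p + 1/8·F = (7.9441,0.6943)

Fx=7.5528 Fy=-10.4454 x'=7.9441 y'=0.6943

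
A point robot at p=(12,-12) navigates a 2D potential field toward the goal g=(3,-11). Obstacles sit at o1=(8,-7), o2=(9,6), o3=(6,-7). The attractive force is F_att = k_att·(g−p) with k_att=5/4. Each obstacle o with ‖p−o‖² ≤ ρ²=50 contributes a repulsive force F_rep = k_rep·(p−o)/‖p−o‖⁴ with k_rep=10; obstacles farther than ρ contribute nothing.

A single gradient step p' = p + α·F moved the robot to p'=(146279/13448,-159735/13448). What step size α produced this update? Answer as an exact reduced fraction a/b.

F_att = 5/4·(g−p) = 5/4·(-9,1) = (-11.2500,1.2500)
o1: d²=41 ≤ ρ²=50; F_rep = 10·(4,-5)/41² = (0.0238,-0.0297)
o2: d²=333 > ρ²=50 → inactive
o3: d²=61 > ρ²=50 → inactive
F = F_att + ΣF_rep = (-11.2262,1.2203)
Δp = p'−p = (-1.1226,0.1220); α = Δx/Fx = (-15097/13448) / (-75485/6724) = 1/10
check: Δy/Fy = (1641/13448) / (8205/6724) = 1/10 ✓

α = 1/10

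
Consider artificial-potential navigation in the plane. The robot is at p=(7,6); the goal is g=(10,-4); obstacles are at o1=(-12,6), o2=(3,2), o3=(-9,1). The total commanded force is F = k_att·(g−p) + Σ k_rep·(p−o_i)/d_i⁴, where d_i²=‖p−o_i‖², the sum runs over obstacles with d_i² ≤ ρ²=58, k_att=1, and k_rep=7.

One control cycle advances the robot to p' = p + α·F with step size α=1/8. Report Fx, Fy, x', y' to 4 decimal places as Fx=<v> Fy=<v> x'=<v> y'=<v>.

F_att = 1·(g−p) = 1·(3,-10) = (3.0000,-10.0000)
o1: d²=361 > ρ²=58 → inactive
o2: d²=32 ≤ ρ²=58; F_rep = 7·(4,4)/32² = (0.0273,0.0273)
o3: d²=281 > ρ²=58 → inactive
F = F_att + ΣF_rep = (3.0273,-9.9727)
p' = p + 1/8·F = (7.3784,4.7534)

Fx=3.0273 Fy=-9.9727 x'=7.3784 y'=4.7534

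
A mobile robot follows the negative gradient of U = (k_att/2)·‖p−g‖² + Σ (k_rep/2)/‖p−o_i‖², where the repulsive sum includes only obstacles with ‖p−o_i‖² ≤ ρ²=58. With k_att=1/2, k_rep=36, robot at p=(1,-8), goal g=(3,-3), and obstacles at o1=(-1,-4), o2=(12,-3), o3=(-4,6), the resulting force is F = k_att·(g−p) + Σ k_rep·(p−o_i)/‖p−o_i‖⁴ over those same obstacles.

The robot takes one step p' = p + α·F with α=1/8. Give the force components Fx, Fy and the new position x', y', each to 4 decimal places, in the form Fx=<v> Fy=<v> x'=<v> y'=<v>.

F_att = 1/2·(g−p) = 1/2·(2,5) = (1.0000,2.5000)
o1: d²=20 ≤ ρ²=58; F_rep = 36·(2,-4)/20² = (0.1800,-0.3600)
o2: d²=146 > ρ²=58 → inactive
o3: d²=221 > ρ²=58 → inactive
F = F_att + ΣF_rep = (1.1800,2.1400)
p' = p + 1/8·F = (1.1475,-7.7325)

Fx=1.1800 Fy=2.1400 x'=1.1475 y'=-7.7325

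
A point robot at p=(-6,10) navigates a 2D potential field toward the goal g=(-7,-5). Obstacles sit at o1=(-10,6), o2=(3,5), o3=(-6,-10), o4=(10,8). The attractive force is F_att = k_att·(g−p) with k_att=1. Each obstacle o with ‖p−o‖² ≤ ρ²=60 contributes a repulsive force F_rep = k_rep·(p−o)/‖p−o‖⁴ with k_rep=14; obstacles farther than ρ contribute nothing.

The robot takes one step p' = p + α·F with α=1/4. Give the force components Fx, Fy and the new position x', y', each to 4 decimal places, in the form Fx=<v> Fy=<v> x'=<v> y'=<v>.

Fx=-0.9453 Fy=-14.9453 x'=-6.2363 y'=6.2637

F_att = 1·(g−p) = 1·(-1,-15) = (-1.0000,-15.0000)
o1: d²=32 ≤ ρ²=60; F_rep = 14·(4,4)/32² = (0.0547,0.0547)
o2: d²=106 > ρ²=60 → inactive
o3: d²=400 > ρ²=60 → inactive
o4: d²=260 > ρ²=60 → inactive
F = F_att + ΣF_rep = (-0.9453,-14.9453)
p' = p + 1/4·F = (-6.2363,6.2637)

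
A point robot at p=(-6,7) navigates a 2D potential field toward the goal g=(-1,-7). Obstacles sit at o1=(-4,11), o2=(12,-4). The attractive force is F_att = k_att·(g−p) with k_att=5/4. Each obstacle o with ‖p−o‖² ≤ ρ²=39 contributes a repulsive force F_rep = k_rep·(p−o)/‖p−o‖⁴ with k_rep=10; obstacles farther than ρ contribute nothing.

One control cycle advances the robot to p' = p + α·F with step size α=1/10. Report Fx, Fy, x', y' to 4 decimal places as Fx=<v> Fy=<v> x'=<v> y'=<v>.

F_att = 5/4·(g−p) = 5/4·(5,-14) = (6.2500,-17.5000)
o1: d²=20 ≤ ρ²=39; F_rep = 10·(-2,-4)/20² = (-0.0500,-0.1000)
o2: d²=445 > ρ²=39 → inactive
F = F_att + ΣF_rep = (6.2000,-17.6000)
p' = p + 1/10·F = (-5.3800,5.2400)

Fx=6.2000 Fy=-17.6000 x'=-5.3800 y'=5.2400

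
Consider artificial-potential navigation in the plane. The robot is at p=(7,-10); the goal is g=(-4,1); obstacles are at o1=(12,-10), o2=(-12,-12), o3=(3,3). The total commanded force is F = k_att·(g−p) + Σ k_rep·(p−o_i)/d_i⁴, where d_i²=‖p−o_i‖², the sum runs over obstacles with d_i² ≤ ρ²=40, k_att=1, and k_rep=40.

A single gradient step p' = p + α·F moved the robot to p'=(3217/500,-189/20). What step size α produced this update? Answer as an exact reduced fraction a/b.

F_att = 1·(g−p) = 1·(-11,11) = (-11.0000,11.0000)
o1: d²=25 ≤ ρ²=40; F_rep = 40·(-5,0)/25² = (-0.3200,0.0000)
o2: d²=365 > ρ²=40 → inactive
o3: d²=185 > ρ²=40 → inactive
F = F_att + ΣF_rep = (-11.3200,11.0000)
Δp = p'−p = (-0.5660,0.5500); α = Δx/Fx = (-283/500) / (-283/25) = 1/20
check: Δy/Fy = (11/20) / (11) = 1/20 ✓

α = 1/20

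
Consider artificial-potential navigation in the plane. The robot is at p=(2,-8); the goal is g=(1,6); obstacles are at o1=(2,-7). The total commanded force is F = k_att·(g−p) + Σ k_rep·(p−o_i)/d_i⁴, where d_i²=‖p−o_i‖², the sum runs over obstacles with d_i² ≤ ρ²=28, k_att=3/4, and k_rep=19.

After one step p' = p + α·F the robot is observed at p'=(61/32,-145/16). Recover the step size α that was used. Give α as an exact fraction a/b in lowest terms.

F_att = 3/4·(g−p) = 3/4·(-1,14) = (-0.7500,10.5000)
o1: d²=1 ≤ ρ²=28; F_rep = 19·(0,-1)/1² = (0.0000,-19.0000)
F = F_att + ΣF_rep = (-0.7500,-8.5000)
Δp = p'−p = (-0.0938,-1.0625); α = Δx/Fx = (-3/32) / (-3/4) = 1/8
check: Δy/Fy = (-17/16) / (-17/2) = 1/8 ✓

α = 1/8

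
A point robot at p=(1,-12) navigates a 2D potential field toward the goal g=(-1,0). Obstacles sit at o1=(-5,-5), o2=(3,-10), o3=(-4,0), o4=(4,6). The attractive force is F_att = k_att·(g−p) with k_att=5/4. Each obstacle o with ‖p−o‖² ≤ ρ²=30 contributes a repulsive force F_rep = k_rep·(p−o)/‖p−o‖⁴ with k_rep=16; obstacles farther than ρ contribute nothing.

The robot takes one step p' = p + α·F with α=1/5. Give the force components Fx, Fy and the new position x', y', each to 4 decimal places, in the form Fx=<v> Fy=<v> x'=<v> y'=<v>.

Fx=-3.0000 Fy=14.5000 x'=0.4000 y'=-9.1000

F_att = 5/4·(g−p) = 5/4·(-2,12) = (-2.5000,15.0000)
o1: d²=85 > ρ²=30 → inactive
o2: d²=8 ≤ ρ²=30; F_rep = 16·(-2,-2)/8² = (-0.5000,-0.5000)
o3: d²=169 > ρ²=30 → inactive
o4: d²=333 > ρ²=30 → inactive
F = F_att + ΣF_rep = (-3.0000,14.5000)
p' = p + 1/5·F = (0.4000,-9.1000)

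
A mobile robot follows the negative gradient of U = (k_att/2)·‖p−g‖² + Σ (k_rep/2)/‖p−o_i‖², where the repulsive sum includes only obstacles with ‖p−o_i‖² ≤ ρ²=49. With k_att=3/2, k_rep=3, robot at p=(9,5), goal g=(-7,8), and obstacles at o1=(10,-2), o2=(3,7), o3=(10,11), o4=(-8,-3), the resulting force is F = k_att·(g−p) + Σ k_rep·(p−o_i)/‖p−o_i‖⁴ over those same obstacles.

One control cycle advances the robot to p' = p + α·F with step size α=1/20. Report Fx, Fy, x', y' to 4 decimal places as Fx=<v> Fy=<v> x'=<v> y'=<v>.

Fx=-23.9909 Fy=4.4831 x'=7.8005 y'=5.2242

F_att = 3/2·(g−p) = 3/2·(-16,3) = (-24.0000,4.5000)
o1: d²=50 > ρ²=49 → inactive
o2: d²=40 ≤ ρ²=49; F_rep = 3·(6,-2)/40² = (0.0112,-0.0037)
o3: d²=37 ≤ ρ²=49; F_rep = 3·(-1,-6)/37² = (-0.0022,-0.0131)
o4: d²=353 > ρ²=49 → inactive
F = F_att + ΣF_rep = (-23.9909,4.4831)
p' = p + 1/20·F = (7.8005,5.2242)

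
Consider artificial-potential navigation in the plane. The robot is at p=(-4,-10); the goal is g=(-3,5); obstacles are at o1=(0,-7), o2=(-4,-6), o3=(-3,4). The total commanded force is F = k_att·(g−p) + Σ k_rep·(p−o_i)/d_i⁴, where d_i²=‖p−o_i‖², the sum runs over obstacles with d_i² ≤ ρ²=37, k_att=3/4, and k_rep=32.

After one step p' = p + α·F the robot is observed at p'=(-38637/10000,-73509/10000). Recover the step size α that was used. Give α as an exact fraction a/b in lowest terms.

α = 1/4

F_att = 3/4·(g−p) = 3/4·(1,15) = (0.7500,11.2500)
o1: d²=25 ≤ ρ²=37; F_rep = 32·(-4,-3)/25² = (-0.2048,-0.1536)
o2: d²=16 ≤ ρ²=37; F_rep = 32·(0,-4)/16² = (0.0000,-0.5000)
o3: d²=197 > ρ²=37 → inactive
F = F_att + ΣF_rep = (0.5452,10.5964)
Δp = p'−p = (0.1363,2.6491); α = Δx/Fx = (1363/10000) / (1363/2500) = 1/4
check: Δy/Fy = (26491/10000) / (26491/2500) = 1/4 ✓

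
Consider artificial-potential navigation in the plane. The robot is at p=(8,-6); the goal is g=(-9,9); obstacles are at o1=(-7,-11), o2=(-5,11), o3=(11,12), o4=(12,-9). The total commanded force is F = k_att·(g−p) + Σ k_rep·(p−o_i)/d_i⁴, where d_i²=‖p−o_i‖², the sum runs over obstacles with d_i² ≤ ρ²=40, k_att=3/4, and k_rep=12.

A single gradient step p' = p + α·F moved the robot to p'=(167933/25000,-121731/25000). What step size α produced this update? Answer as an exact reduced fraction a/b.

α = 1/10

F_att = 3/4·(g−p) = 3/4·(-17,15) = (-12.7500,11.2500)
o1: d²=250 > ρ²=40 → inactive
o2: d²=458 > ρ²=40 → inactive
o3: d²=333 > ρ²=40 → inactive
o4: d²=25 ≤ ρ²=40; F_rep = 12·(-4,3)/25² = (-0.0768,0.0576)
F = F_att + ΣF_rep = (-12.8268,11.3076)
Δp = p'−p = (-1.2827,1.1308); α = Δx/Fx = (-32067/25000) / (-32067/2500) = 1/10
check: Δy/Fy = (28269/25000) / (28269/2500) = 1/10 ✓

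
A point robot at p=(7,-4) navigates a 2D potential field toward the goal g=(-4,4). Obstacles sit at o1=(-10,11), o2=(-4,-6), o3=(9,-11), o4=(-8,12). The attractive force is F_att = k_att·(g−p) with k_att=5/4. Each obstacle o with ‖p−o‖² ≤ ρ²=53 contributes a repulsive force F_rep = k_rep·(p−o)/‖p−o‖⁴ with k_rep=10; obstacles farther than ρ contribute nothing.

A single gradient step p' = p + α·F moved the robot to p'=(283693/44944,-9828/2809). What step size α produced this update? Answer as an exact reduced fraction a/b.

α = 1/20

F_att = 5/4·(g−p) = 5/4·(-11,8) = (-13.7500,10.0000)
o1: d²=514 > ρ²=53 → inactive
o2: d²=125 > ρ²=53 → inactive
o3: d²=53 ≤ ρ²=53; F_rep = 10·(-2,7)/53² = (-0.0071,0.0249)
o4: d²=481 > ρ²=53 → inactive
F = F_att + ΣF_rep = (-13.7571,10.0249)
Δp = p'−p = (-0.6879,0.5012); α = Δx/Fx = (-30915/44944) / (-154575/11236) = 1/20
check: Δy/Fy = (1408/2809) / (28160/2809) = 1/20 ✓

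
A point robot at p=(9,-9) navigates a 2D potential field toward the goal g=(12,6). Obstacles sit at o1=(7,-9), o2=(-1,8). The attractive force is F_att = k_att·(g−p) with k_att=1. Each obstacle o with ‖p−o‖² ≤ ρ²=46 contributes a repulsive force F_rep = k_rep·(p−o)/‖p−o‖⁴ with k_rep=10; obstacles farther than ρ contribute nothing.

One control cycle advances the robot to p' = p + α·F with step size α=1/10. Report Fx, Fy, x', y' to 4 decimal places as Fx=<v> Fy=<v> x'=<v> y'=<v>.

F_att = 1·(g−p) = 1·(3,15) = (3.0000,15.0000)
o1: d²=4 ≤ ρ²=46; F_rep = 10·(2,0)/4² = (1.2500,0.0000)
o2: d²=389 > ρ²=46 → inactive
F = F_att + ΣF_rep = (4.2500,15.0000)
p' = p + 1/10·F = (9.4250,-7.5000)

Fx=4.2500 Fy=15.0000 x'=9.4250 y'=-7.5000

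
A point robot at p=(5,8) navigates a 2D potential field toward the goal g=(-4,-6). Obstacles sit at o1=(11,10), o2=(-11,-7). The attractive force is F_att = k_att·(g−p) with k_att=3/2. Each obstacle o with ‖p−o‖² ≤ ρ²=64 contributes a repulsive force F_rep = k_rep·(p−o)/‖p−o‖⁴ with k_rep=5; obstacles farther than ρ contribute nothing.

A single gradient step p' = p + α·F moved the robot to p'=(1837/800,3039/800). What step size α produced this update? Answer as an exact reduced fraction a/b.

α = 1/5

F_att = 3/2·(g−p) = 3/2·(-9,-14) = (-13.5000,-21.0000)
o1: d²=40 ≤ ρ²=64; F_rep = 5·(-6,-2)/40² = (-0.0187,-0.0063)
o2: d²=481 > ρ²=64 → inactive
F = F_att + ΣF_rep = (-13.5188,-21.0063)
Δp = p'−p = (-2.7037,-4.2012); α = Δx/Fx = (-2163/800) / (-2163/160) = 1/5
check: Δy/Fy = (-3361/800) / (-3361/160) = 1/5 ✓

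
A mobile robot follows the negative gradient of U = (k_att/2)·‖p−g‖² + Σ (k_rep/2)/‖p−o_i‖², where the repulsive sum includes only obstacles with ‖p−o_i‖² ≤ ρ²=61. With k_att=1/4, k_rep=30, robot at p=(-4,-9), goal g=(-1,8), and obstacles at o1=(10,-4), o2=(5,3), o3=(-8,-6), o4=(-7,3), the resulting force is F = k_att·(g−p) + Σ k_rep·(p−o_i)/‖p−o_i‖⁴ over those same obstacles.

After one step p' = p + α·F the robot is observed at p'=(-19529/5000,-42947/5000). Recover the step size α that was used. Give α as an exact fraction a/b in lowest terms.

α = 1/10

F_att = 1/4·(g−p) = 1/4·(3,17) = (0.7500,4.2500)
o1: d²=221 > ρ²=61 → inactive
o2: d²=225 > ρ²=61 → inactive
o3: d²=25 ≤ ρ²=61; F_rep = 30·(4,-3)/25² = (0.1920,-0.1440)
o4: d²=153 > ρ²=61 → inactive
F = F_att + ΣF_rep = (0.9420,4.1060)
Δp = p'−p = (0.0942,0.4106); α = Δx/Fx = (471/5000) / (471/500) = 1/10
check: Δy/Fy = (2053/5000) / (2053/500) = 1/10 ✓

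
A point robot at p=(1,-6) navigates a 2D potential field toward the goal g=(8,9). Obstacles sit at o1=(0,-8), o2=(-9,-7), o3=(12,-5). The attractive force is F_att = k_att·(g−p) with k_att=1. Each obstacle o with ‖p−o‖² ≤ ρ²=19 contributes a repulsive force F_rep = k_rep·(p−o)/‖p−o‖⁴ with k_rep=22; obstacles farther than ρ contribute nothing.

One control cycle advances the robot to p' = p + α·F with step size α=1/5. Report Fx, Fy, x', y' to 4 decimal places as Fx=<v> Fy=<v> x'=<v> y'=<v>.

F_att = 1·(g−p) = 1·(7,15) = (7.0000,15.0000)
o1: d²=5 ≤ ρ²=19; F_rep = 22·(1,2)/5² = (0.8800,1.7600)
o2: d²=101 > ρ²=19 → inactive
o3: d²=122 > ρ²=19 → inactive
F = F_att + ΣF_rep = (7.8800,16.7600)
p' = p + 1/5·F = (2.5760,-2.6480)

Fx=7.8800 Fy=16.7600 x'=2.5760 y'=-2.6480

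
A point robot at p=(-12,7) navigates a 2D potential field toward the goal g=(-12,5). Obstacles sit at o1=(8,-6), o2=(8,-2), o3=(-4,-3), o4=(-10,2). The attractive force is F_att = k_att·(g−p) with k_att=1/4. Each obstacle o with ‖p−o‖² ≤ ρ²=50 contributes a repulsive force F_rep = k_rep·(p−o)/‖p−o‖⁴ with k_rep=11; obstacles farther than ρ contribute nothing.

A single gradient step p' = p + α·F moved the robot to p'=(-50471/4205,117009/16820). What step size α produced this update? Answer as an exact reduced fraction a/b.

α = 1/10

F_att = 1/4·(g−p) = 1/4·(0,-2) = (0.0000,-0.5000)
o1: d²=569 > ρ²=50 → inactive
o2: d²=481 > ρ²=50 → inactive
o3: d²=164 > ρ²=50 → inactive
o4: d²=29 ≤ ρ²=50; F_rep = 11·(-2,5)/29² = (-0.0262,0.0654)
F = F_att + ΣF_rep = (-0.0262,-0.4346)
Δp = p'−p = (-0.0026,-0.0435); α = Δx/Fx = (-11/4205) / (-22/841) = 1/10
check: Δy/Fy = (-731/16820) / (-731/1682) = 1/10 ✓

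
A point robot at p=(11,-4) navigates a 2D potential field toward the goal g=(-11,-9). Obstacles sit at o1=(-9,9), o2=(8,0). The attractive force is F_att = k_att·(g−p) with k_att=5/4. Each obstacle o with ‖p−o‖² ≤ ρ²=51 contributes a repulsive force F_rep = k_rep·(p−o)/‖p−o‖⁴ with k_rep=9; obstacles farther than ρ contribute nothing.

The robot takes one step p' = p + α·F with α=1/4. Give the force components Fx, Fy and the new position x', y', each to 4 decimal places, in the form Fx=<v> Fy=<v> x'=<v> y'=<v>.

Fx=-27.4568 Fy=-6.3076 x'=4.1358 y'=-5.5769

F_att = 5/4·(g−p) = 5/4·(-22,-5) = (-27.5000,-6.2500)
o1: d²=569 > ρ²=51 → inactive
o2: d²=25 ≤ ρ²=51; F_rep = 9·(3,-4)/25² = (0.0432,-0.0576)
F = F_att + ΣF_rep = (-27.4568,-6.3076)
p' = p + 1/4·F = (4.1358,-5.5769)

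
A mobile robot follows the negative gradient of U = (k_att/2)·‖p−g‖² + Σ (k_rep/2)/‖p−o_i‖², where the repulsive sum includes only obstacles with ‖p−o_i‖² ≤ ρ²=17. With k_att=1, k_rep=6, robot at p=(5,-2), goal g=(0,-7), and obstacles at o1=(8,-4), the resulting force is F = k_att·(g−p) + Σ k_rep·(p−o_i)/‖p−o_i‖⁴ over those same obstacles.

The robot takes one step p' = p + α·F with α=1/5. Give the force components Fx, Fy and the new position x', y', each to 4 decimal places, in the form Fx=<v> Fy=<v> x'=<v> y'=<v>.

F_att = 1·(g−p) = 1·(-5,-5) = (-5.0000,-5.0000)
o1: d²=13 ≤ ρ²=17; F_rep = 6·(-3,2)/13² = (-0.1065,0.0710)
F = F_att + ΣF_rep = (-5.1065,-4.9290)
p' = p + 1/5·F = (3.9787,-2.9858)

Fx=-5.1065 Fy=-4.9290 x'=3.9787 y'=-2.9858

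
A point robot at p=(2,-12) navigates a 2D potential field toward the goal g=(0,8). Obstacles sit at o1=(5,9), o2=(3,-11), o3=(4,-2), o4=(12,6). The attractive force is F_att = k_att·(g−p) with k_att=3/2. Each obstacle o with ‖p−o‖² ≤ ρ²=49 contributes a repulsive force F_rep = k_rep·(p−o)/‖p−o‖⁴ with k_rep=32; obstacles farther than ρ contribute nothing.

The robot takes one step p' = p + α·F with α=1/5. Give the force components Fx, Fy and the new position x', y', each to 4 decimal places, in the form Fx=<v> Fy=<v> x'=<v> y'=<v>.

Fx=-11.0000 Fy=22.0000 x'=-0.2000 y'=-7.6000

F_att = 3/2·(g−p) = 3/2·(-2,20) = (-3.0000,30.0000)
o1: d²=450 > ρ²=49 → inactive
o2: d²=2 ≤ ρ²=49; F_rep = 32·(-1,-1)/2² = (-8.0000,-8.0000)
o3: d²=104 > ρ²=49 → inactive
o4: d²=424 > ρ²=49 → inactive
F = F_att + ΣF_rep = (-11.0000,22.0000)
p' = p + 1/5·F = (-0.2000,-7.6000)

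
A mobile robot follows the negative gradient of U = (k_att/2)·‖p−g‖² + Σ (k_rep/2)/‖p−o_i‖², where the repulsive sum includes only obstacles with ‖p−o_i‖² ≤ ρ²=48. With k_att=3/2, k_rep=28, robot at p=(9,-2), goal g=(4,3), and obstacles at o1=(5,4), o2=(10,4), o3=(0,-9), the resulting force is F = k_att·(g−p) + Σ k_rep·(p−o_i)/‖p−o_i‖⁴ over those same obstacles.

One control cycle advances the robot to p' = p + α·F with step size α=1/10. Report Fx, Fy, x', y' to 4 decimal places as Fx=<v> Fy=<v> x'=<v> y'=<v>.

F_att = 3/2·(g−p) = 3/2·(-5,5) = (-7.5000,7.5000)
o1: d²=52 > ρ²=48 → inactive
o2: d²=37 ≤ ρ²=48; F_rep = 28·(-1,-6)/37² = (-0.0205,-0.1227)
o3: d²=130 > ρ²=48 → inactive
F = F_att + ΣF_rep = (-7.5205,7.3773)
p' = p + 1/10·F = (8.2480,-1.2623)

Fx=-7.5205 Fy=7.3773 x'=8.2480 y'=-1.2623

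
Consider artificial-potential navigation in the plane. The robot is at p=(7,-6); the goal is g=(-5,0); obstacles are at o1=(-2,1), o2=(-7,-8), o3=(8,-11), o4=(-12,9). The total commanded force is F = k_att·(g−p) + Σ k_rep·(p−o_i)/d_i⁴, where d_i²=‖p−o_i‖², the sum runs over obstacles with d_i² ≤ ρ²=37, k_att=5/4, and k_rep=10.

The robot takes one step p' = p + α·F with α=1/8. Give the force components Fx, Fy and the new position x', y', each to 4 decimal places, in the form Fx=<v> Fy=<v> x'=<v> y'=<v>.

F_att = 5/4·(g−p) = 5/4·(-12,6) = (-15.0000,7.5000)
o1: d²=130 > ρ²=37 → inactive
o2: d²=200 > ρ²=37 → inactive
o3: d²=26 ≤ ρ²=37; F_rep = 10·(-1,5)/26² = (-0.0148,0.0740)
o4: d²=586 > ρ²=37 → inactive
F = F_att + ΣF_rep = (-15.0148,7.5740)
p' = p + 1/8·F = (5.1232,-5.0533)

Fx=-15.0148 Fy=7.5740 x'=5.1232 y'=-5.0533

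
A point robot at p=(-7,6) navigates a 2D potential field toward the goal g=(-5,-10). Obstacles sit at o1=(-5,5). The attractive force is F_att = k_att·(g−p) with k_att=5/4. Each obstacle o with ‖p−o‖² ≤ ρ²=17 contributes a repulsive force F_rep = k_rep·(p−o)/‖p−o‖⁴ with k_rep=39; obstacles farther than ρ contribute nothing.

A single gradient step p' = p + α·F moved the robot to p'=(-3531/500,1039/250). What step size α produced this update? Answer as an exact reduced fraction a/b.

F_att = 5/4·(g−p) = 5/4·(2,-16) = (2.5000,-20.0000)
o1: d²=5 ≤ ρ²=17; F_rep = 39·(-2,1)/5² = (-3.1200,1.5600)
F = F_att + ΣF_rep = (-0.6200,-18.4400)
Δp = p'−p = (-0.0620,-1.8440); α = Δx/Fx = (-31/500) / (-31/50) = 1/10
check: Δy/Fy = (-461/250) / (-461/25) = 1/10 ✓

α = 1/10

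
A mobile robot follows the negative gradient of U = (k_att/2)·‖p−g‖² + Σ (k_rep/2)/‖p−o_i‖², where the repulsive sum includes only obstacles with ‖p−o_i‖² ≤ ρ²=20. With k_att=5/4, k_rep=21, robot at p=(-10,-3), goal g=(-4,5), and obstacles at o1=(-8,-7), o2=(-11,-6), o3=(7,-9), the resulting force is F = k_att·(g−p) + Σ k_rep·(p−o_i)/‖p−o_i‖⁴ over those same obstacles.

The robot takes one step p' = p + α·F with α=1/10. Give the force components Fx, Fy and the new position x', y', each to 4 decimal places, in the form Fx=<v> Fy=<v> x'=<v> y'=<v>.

F_att = 5/4·(g−p) = 5/4·(6,8) = (7.5000,10.0000)
o1: d²=20 ≤ ρ²=20; F_rep = 21·(-2,4)/20² = (-0.1050,0.2100)
o2: d²=10 ≤ ρ²=20; F_rep = 21·(1,3)/10² = (0.2100,0.6300)
o3: d²=325 > ρ²=20 → inactive
F = F_att + ΣF_rep = (7.6050,10.8400)
p' = p + 1/10·F = (-9.2395,-1.9160)

Fx=7.6050 Fy=10.8400 x'=-9.2395 y'=-1.9160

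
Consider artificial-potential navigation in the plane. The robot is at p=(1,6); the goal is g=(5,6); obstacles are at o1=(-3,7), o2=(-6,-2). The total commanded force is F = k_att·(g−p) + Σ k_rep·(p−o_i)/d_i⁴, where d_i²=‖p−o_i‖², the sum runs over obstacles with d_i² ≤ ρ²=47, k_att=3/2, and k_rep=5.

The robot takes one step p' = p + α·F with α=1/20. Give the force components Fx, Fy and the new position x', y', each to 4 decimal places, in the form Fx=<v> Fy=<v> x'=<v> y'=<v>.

F_att = 3/2·(g−p) = 3/2·(4,0) = (6.0000,0.0000)
o1: d²=17 ≤ ρ²=47; F_rep = 5·(4,-1)/17² = (0.0692,-0.0173)
o2: d²=113 > ρ²=47 → inactive
F = F_att + ΣF_rep = (6.0692,-0.0173)
p' = p + 1/20·F = (1.3035,5.9991)

Fx=6.0692 Fy=-0.0173 x'=1.3035 y'=5.9991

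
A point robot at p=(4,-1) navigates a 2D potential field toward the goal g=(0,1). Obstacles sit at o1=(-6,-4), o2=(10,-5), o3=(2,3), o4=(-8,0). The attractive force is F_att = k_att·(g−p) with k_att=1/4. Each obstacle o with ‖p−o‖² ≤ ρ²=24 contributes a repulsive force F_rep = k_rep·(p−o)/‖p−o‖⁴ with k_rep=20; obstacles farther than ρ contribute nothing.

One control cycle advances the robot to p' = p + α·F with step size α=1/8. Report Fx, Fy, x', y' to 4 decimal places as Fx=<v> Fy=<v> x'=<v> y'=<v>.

Fx=-0.9000 Fy=0.3000 x'=3.8875 y'=-0.9625

F_att = 1/4·(g−p) = 1/4·(-4,2) = (-1.0000,0.5000)
o1: d²=109 > ρ²=24 → inactive
o2: d²=52 > ρ²=24 → inactive
o3: d²=20 ≤ ρ²=24; F_rep = 20·(2,-4)/20² = (0.1000,-0.2000)
o4: d²=145 > ρ²=24 → inactive
F = F_att + ΣF_rep = (-0.9000,0.3000)
p' = p + 1/8·F = (3.8875,-0.9625)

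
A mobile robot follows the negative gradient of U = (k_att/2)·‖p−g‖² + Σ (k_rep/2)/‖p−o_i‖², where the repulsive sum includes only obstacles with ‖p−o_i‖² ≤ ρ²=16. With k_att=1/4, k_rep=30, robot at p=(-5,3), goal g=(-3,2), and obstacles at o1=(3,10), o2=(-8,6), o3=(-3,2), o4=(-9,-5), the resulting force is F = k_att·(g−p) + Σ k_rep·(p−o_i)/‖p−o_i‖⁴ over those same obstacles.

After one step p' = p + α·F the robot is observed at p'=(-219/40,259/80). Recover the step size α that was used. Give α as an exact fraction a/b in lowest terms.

F_att = 1/4·(g−p) = 1/4·(2,-1) = (0.5000,-0.2500)
o1: d²=113 > ρ²=16 → inactive
o2: d²=18 > ρ²=16 → inactive
o3: d²=5 ≤ ρ²=16; F_rep = 30·(-2,1)/5² = (-2.4000,1.2000)
o4: d²=80 > ρ²=16 → inactive
F = F_att + ΣF_rep = (-1.9000,0.9500)
Δp = p'−p = (-0.4750,0.2375); α = Δx/Fx = (-19/40) / (-19/10) = 1/4
check: Δy/Fy = (19/80) / (19/20) = 1/4 ✓

α = 1/4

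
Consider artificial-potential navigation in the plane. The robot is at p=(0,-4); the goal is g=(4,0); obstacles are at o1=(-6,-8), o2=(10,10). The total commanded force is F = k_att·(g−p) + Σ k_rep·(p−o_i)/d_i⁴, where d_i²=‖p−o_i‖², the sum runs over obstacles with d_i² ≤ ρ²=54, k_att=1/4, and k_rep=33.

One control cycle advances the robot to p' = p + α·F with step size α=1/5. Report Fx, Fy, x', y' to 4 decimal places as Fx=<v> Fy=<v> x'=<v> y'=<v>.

Fx=1.0732 Fy=1.0488 x'=0.2146 y'=-3.7902

F_att = 1/4·(g−p) = 1/4·(4,4) = (1.0000,1.0000)
o1: d²=52 ≤ ρ²=54; F_rep = 33·(6,4)/52² = (0.0732,0.0488)
o2: d²=296 > ρ²=54 → inactive
F = F_att + ΣF_rep = (1.0732,1.0488)
p' = p + 1/5·F = (0.2146,-3.7902)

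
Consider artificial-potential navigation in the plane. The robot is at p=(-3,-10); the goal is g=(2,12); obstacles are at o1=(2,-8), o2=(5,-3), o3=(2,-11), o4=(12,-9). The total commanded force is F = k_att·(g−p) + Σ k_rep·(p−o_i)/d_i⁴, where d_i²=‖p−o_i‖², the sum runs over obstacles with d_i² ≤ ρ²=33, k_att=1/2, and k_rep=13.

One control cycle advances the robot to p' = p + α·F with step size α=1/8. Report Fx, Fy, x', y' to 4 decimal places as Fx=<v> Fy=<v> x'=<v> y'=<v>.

Fx=2.3266 Fy=10.9883 x'=-2.7092 y'=-8.6265

F_att = 1/2·(g−p) = 1/2·(5,22) = (2.5000,11.0000)
o1: d²=29 ≤ ρ²=33; F_rep = 13·(-5,-2)/29² = (-0.0773,-0.0309)
o2: d²=113 > ρ²=33 → inactive
o3: d²=26 ≤ ρ²=33; F_rep = 13·(-5,1)/26² = (-0.0962,0.0192)
o4: d²=226 > ρ²=33 → inactive
F = F_att + ΣF_rep = (2.3266,10.9883)
p' = p + 1/8·F = (-2.7092,-8.6265)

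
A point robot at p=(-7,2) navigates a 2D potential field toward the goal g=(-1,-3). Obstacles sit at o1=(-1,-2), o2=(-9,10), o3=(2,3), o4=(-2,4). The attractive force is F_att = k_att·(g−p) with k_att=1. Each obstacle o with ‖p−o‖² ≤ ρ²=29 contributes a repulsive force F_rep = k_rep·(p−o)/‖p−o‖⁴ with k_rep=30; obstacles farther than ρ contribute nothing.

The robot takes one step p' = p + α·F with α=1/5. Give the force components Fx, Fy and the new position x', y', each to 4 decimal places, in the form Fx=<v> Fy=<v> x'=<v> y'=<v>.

Fx=5.8216 Fy=-5.0713 x'=-5.8357 y'=0.9857

F_att = 1·(g−p) = 1·(6,-5) = (6.0000,-5.0000)
o1: d²=52 > ρ²=29 → inactive
o2: d²=68 > ρ²=29 → inactive
o3: d²=82 > ρ²=29 → inactive
o4: d²=29 ≤ ρ²=29; F_rep = 30·(-5,-2)/29² = (-0.1784,-0.0713)
F = F_att + ΣF_rep = (5.8216,-5.0713)
p' = p + 1/5·F = (-5.8357,0.9857)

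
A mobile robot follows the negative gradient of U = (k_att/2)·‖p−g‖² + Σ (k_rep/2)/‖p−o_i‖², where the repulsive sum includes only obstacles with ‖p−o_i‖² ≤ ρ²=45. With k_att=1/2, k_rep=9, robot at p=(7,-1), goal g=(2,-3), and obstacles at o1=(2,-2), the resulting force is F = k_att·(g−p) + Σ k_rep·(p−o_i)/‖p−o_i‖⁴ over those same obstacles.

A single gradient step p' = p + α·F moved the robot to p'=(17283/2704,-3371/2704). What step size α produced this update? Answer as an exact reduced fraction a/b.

α = 1/4

F_att = 1/2·(g−p) = 1/2·(-5,-2) = (-2.5000,-1.0000)
o1: d²=26 ≤ ρ²=45; F_rep = 9·(5,1)/26² = (0.0666,0.0133)
F = F_att + ΣF_rep = (-2.4334,-0.9867)
Δp = p'−p = (-0.6084,-0.2467); α = Δx/Fx = (-1645/2704) / (-1645/676) = 1/4
check: Δy/Fy = (-667/2704) / (-667/676) = 1/4 ✓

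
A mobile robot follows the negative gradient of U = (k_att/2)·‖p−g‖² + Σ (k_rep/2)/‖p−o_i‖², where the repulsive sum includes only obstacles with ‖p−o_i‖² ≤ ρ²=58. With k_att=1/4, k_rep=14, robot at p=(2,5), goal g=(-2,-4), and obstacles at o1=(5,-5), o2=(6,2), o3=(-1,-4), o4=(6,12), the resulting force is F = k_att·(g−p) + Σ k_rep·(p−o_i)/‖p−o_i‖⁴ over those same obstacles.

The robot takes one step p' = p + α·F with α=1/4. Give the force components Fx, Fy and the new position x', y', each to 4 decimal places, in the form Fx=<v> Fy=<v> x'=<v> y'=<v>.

Fx=-1.0896 Fy=-2.1828 x'=1.7276 y'=4.4543

F_att = 1/4·(g−p) = 1/4·(-4,-9) = (-1.0000,-2.2500)
o1: d²=109 > ρ²=58 → inactive
o2: d²=25 ≤ ρ²=58; F_rep = 14·(-4,3)/25² = (-0.0896,0.0672)
o3: d²=90 > ρ²=58 → inactive
o4: d²=65 > ρ²=58 → inactive
F = F_att + ΣF_rep = (-1.0896,-2.1828)
p' = p + 1/4·F = (1.7276,4.4543)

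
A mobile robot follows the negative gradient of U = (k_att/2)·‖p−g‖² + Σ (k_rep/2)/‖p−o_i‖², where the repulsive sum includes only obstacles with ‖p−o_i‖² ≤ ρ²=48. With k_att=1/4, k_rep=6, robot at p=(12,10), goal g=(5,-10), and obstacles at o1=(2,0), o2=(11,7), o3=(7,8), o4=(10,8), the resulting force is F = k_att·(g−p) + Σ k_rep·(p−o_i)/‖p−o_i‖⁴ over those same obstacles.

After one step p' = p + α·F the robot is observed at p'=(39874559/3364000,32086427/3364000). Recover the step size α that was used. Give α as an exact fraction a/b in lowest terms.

F_att = 1/4·(g−p) = 1/4·(-7,-20) = (-1.7500,-5.0000)
o1: d²=200 > ρ²=48 → inactive
o2: d²=10 ≤ ρ²=48; F_rep = 6·(1,3)/10² = (0.0600,0.1800)
o3: d²=29 ≤ ρ²=48; F_rep = 6·(5,2)/29² = (0.0357,0.0143)
o4: d²=8 ≤ ρ²=48; F_rep = 6·(2,2)/8² = (0.1875,0.1875)
F = F_att + ΣF_rep = (-1.4668,-4.6182)
Δp = p'−p = (-0.1467,-0.4618); α = Δx/Fx = (-493441/3364000) / (-493441/336400) = 1/10
check: Δy/Fy = (-1553573/3364000) / (-1553573/336400) = 1/10 ✓

α = 1/10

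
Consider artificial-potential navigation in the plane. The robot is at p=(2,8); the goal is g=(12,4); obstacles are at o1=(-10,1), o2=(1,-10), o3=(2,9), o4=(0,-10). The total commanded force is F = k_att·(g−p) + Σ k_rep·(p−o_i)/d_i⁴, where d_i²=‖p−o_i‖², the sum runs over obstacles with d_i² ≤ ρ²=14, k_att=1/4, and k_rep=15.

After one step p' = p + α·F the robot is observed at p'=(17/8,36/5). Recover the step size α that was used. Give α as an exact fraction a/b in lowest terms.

F_att = 1/4·(g−p) = 1/4·(10,-4) = (2.5000,-1.0000)
o1: d²=193 > ρ²=14 → inactive
o2: d²=325 > ρ²=14 → inactive
o3: d²=1 ≤ ρ²=14; F_rep = 15·(0,-1)/1² = (0.0000,-15.0000)
o4: d²=328 > ρ²=14 → inactive
F = F_att + ΣF_rep = (2.5000,-16.0000)
Δp = p'−p = (0.1250,-0.8000); α = Δx/Fx = (1/8) / (5/2) = 1/20
check: Δy/Fy = (-4/5) / (-16) = 1/20 ✓

α = 1/20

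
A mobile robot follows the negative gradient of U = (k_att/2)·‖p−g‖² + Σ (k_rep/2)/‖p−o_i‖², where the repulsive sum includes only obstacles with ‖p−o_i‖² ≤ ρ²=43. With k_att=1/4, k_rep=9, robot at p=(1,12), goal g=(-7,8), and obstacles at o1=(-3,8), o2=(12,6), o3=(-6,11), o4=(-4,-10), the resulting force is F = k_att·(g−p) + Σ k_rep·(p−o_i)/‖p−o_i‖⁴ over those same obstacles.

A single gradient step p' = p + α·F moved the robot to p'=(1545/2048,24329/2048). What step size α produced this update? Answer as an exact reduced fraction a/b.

α = 1/8

F_att = 1/4·(g−p) = 1/4·(-8,-4) = (-2.0000,-1.0000)
o1: d²=32 ≤ ρ²=43; F_rep = 9·(4,4)/32² = (0.0352,0.0352)
o2: d²=157 > ρ²=43 → inactive
o3: d²=50 > ρ²=43 → inactive
o4: d²=509 > ρ²=43 → inactive
F = F_att + ΣF_rep = (-1.9648,-0.9648)
Δp = p'−p = (-0.2456,-0.1206); α = Δx/Fx = (-503/2048) / (-503/256) = 1/8
check: Δy/Fy = (-247/2048) / (-247/256) = 1/8 ✓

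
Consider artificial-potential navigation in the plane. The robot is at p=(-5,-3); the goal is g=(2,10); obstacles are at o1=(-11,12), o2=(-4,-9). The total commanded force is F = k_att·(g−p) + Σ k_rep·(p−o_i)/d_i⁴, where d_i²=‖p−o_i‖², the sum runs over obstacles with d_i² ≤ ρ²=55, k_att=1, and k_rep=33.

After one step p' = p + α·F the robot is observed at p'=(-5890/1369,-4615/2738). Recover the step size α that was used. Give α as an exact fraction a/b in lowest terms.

F_att = 1·(g−p) = 1·(7,13) = (7.0000,13.0000)
o1: d²=261 > ρ²=55 → inactive
o2: d²=37 ≤ ρ²=55; F_rep = 33·(-1,6)/37² = (-0.0241,0.1446)
F = F_att + ΣF_rep = (6.9759,13.1446)
Δp = p'−p = (0.6976,1.3145); α = Δx/Fx = (955/1369) / (9550/1369) = 1/10
check: Δy/Fy = (3599/2738) / (17995/1369) = 1/10 ✓

α = 1/10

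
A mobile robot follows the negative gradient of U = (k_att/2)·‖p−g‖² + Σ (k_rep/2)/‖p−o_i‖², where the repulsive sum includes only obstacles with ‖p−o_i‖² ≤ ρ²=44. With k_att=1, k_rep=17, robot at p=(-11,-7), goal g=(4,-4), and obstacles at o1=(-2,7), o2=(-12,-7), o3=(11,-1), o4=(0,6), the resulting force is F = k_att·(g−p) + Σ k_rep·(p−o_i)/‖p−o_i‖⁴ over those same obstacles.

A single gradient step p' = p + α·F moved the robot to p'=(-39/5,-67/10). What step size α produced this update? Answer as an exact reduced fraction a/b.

F_att = 1·(g−p) = 1·(15,3) = (15.0000,3.0000)
o1: d²=277 > ρ²=44 → inactive
o2: d²=1 ≤ ρ²=44; F_rep = 17·(1,0)/1² = (17.0000,0.0000)
o3: d²=520 > ρ²=44 → inactive
o4: d²=290 > ρ²=44 → inactive
F = F_att + ΣF_rep = (32.0000,3.0000)
Δp = p'−p = (3.2000,0.3000); α = Δx/Fx = (16/5) / (32) = 1/10
check: Δy/Fy = (3/10) / (3) = 1/10 ✓

α = 1/10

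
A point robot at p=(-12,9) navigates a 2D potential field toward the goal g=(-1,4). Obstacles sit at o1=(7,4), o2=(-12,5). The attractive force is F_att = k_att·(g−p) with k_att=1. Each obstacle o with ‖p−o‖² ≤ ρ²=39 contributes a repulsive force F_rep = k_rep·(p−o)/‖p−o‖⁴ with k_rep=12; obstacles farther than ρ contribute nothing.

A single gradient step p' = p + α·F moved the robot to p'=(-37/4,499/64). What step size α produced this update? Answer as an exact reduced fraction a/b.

α = 1/4

F_att = 1·(g−p) = 1·(11,-5) = (11.0000,-5.0000)
o1: d²=386 > ρ²=39 → inactive
o2: d²=16 ≤ ρ²=39; F_rep = 12·(0,4)/16² = (0.0000,0.1875)
F = F_att + ΣF_rep = (11.0000,-4.8125)
Δp = p'−p = (2.7500,-1.2031); α = Δx/Fx = (11/4) / (11) = 1/4
check: Δy/Fy = (-77/64) / (-77/16) = 1/4 ✓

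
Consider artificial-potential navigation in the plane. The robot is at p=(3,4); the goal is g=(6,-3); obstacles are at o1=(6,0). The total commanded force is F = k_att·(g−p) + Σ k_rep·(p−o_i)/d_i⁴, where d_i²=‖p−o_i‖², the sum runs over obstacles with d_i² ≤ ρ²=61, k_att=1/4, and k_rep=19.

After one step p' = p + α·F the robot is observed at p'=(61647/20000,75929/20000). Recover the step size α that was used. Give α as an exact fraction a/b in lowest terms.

α = 1/8

F_att = 1/4·(g−p) = 1/4·(3,-7) = (0.7500,-1.7500)
o1: d²=25 ≤ ρ²=61; F_rep = 19·(-3,4)/25² = (-0.0912,0.1216)
F = F_att + ΣF_rep = (0.6588,-1.6284)
Δp = p'−p = (0.0824,-0.2036); α = Δx/Fx = (1647/20000) / (1647/2500) = 1/8
check: Δy/Fy = (-4071/20000) / (-4071/2500) = 1/8 ✓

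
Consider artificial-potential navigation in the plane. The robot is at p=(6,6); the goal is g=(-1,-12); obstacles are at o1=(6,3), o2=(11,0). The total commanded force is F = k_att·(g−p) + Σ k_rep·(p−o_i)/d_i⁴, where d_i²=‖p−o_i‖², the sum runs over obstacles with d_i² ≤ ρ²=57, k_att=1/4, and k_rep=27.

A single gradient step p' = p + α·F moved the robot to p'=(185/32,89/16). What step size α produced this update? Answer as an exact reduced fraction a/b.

α = 1/8

F_att = 1/4·(g−p) = 1/4·(-7,-18) = (-1.7500,-4.5000)
o1: d²=9 ≤ ρ²=57; F_rep = 27·(0,3)/9² = (0.0000,1.0000)
o2: d²=61 > ρ²=57 → inactive
F = F_att + ΣF_rep = (-1.7500,-3.5000)
Δp = p'−p = (-0.2188,-0.4375); α = Δx/Fx = (-7/32) / (-7/4) = 1/8
check: Δy/Fy = (-7/16) / (-7/2) = 1/8 ✓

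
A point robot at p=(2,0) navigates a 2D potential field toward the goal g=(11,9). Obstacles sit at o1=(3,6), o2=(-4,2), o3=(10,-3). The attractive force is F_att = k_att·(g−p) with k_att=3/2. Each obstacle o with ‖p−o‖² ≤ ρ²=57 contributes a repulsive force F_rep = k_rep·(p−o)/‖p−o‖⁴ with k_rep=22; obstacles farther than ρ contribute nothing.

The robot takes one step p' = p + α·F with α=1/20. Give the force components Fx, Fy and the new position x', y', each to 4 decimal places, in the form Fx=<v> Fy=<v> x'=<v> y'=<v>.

Fx=13.5664 Fy=13.3761 x'=2.6783 y'=0.6688

F_att = 3/2·(g−p) = 3/2·(9,9) = (13.5000,13.5000)
o1: d²=37 ≤ ρ²=57; F_rep = 22·(-1,-6)/37² = (-0.0161,-0.0964)
o2: d²=40 ≤ ρ²=57; F_rep = 22·(6,-2)/40² = (0.0825,-0.0275)
o3: d²=73 > ρ²=57 → inactive
F = F_att + ΣF_rep = (13.5664,13.3761)
p' = p + 1/20·F = (2.6783,0.6688)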